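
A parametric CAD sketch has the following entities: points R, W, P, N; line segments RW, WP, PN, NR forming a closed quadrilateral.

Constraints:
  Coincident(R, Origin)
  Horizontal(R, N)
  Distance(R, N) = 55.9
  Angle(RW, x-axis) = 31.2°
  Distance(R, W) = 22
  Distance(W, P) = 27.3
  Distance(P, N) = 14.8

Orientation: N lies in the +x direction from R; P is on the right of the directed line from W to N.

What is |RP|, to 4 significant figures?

41.73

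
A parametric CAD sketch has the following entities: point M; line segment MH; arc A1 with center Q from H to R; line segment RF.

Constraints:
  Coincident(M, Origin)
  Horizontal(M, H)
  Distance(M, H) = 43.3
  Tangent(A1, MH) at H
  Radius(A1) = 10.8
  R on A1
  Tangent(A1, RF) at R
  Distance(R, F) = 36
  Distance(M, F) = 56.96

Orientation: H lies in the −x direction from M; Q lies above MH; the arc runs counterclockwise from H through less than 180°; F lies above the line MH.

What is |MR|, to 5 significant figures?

34.245

M is at the origin; M and H share the same y with |MH| = 43.3 and H on the −x side, so H = (-43.300, 0.0000). The tangent condition forces QH to be normal to MH, so Q = H + (0, 10.8) = (-43.300, 10.800). Since QR ⟂ RF (tangency), |QF| = √(10.8² + 36.0²) = 37.585 regardless of where R sits on A1. So F lies on both circle(M, 56.96) and circle(Q, 37.585); the above-MH intersection is F = (-32.478, 46.793). R is the foot of the tangent from F: R = (-32.500, 10.793).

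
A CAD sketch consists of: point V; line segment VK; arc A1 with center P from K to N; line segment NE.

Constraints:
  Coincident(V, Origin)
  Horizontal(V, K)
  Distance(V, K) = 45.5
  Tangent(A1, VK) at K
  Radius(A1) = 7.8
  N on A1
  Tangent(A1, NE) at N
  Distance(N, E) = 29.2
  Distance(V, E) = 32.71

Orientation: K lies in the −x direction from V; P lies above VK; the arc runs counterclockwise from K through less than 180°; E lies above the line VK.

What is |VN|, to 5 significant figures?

39.608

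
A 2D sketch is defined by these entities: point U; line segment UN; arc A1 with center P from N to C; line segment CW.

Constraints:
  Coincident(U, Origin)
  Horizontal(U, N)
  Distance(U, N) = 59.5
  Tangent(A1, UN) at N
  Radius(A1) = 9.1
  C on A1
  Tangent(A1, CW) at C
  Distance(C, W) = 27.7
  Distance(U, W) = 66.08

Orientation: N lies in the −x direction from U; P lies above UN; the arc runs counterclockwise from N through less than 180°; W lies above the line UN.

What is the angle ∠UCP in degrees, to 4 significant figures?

160.7°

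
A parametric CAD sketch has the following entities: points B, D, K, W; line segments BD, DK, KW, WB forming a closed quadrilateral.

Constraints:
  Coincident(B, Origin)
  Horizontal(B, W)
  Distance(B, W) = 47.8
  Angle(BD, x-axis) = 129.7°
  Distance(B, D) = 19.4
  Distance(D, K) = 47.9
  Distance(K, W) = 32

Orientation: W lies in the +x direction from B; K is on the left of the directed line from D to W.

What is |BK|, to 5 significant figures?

44.072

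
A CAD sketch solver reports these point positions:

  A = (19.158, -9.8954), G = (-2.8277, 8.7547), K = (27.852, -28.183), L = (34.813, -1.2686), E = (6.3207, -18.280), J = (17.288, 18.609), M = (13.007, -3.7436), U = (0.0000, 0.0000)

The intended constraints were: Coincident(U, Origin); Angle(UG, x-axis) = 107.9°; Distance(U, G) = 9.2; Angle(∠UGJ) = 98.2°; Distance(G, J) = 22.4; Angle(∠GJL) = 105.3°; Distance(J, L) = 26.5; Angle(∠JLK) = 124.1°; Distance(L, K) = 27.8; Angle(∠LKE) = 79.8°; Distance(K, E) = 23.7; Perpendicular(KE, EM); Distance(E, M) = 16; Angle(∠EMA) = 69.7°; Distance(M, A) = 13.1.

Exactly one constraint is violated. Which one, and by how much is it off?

Distance(M, A) = 13.1 — off by 4.40.

U = (0.00, 0.00) ✓; UG at 107.9° ✓; |UG| = 9.200 ✓; ∠UGJ = 98.20° ✓; |GJ| = 22.40 ✓; ∠GJL = 105.3° ✓; |JL| = 26.50 ✓; ∠JLK = 124.1° ✓; |LK| = 27.80 ✓; ∠LKE = 79.80° ✓; |KE| = 23.70 ✓; ∠(KE, EM) = 90.00° ✓; |EM| = 16.00 ✓; ∠EMA = 69.70° ✓; |MA| = 8.699 ✗.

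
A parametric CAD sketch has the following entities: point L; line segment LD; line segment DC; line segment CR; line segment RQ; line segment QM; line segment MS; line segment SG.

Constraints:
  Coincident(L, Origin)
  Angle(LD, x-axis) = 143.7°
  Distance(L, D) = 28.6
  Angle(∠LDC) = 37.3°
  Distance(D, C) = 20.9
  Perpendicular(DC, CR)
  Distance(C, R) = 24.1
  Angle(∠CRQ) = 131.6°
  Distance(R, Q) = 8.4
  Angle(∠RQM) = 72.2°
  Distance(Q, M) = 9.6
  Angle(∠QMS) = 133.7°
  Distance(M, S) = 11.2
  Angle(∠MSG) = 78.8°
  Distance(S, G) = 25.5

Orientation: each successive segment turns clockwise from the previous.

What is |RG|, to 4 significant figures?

15.36

L is at the origin; LD runs at 143.7° with length 28.6, so D = (-23.05, 16.93). ∠LDC = 37.3° gives DC at 1.000° from the x-axis; with |DC| = 20.9, C = (-2.153, 17.30). DC is perpendicular to CR, so CR runs at -89.00°; with |CR| = 24.1, R = (-1.732, -6.800). ∠CRQ = 131.6° gives RQ at -137.4° from the x-axis; with |RQ| = 8.4, Q = (-7.915, -12.49). ∠RQM = 72.2° gives QM at 114.8° from the x-axis; with |QM| = 9.6, M = (-11.94, -3.771). ∠QMS = 133.7° gives MS at 68.50° from the x-axis; with |MS| = 11.2, S = (-7.837, 6.650). ∠MSG = 78.8° gives SG at -32.70° from the x-axis; with |SG| = 25.5, G = (13.62, -7.127). Then |RG| = |G − R| = 15.36.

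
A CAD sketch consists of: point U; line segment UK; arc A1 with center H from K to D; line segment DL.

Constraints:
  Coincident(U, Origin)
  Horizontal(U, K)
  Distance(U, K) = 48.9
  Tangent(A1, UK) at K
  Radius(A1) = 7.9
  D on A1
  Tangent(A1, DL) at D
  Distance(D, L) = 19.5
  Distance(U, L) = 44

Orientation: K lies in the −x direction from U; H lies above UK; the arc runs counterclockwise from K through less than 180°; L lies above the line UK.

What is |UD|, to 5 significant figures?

41.675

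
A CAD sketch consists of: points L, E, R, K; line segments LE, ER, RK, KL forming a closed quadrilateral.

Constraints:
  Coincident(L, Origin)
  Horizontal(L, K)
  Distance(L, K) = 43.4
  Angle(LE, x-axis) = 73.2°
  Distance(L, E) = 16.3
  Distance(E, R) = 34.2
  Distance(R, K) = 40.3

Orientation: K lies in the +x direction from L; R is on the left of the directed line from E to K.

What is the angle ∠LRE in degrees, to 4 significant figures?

10.18°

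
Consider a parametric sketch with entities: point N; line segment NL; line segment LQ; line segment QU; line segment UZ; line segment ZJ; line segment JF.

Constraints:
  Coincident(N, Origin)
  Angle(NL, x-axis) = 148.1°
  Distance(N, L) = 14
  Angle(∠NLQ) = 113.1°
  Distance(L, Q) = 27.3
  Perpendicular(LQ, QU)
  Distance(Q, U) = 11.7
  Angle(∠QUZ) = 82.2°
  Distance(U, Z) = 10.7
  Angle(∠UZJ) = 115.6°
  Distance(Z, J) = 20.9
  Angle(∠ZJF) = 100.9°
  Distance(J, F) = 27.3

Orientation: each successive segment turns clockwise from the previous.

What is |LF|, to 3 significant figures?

41.1

N is at the origin; NL runs at 148.1° with length 14.0, so L = (-11.9, 7.40). ∠NLQ = 113.1° gives LQ at 81.2° from the x-axis; with |LQ| = 27.3, Q = (-7.71, 34.4). The perpendicularity gives QU at right angles to LQ, so QU runs at -8.80°; with |QU| = 11.7, U = (3.85, 32.6). ∠QUZ = 82.2° gives UZ at -107° from the x-axis; with |UZ| = 10.7, Z = (0.796, 22.3). ∠UZJ = 115.6° gives ZJ at -171° from the x-axis; with |ZJ| = 20.9, J = (-19.8, 19.1). ∠ZJF = 100.9° gives JF at 110° from the x-axis; with |JF| = 27.3, F = (-29.1, 44.7). Then |LF| = |F − L| = 41.1.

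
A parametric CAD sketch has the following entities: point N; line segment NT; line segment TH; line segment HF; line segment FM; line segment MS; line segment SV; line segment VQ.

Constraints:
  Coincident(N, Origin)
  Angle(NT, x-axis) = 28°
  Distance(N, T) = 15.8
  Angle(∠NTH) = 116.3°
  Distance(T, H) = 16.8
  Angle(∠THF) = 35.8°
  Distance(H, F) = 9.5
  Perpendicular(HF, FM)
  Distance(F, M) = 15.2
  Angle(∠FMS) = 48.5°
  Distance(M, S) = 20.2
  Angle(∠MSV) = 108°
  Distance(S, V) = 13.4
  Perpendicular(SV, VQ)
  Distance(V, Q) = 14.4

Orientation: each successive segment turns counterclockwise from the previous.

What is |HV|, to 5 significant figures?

10.477

N is at the origin; NT runs at 28.0° with length 15.8, so T = (13.951, 7.4177). ∠NTH = 116.3° gives TH at 91.700° from the x-axis; with |TH| = 16.8, H = (13.452, 24.210). ∠THF = 35.8° gives HF at -124.10° from the x-axis; with |HF| = 9.5, F = (8.1261, 16.344). HF is perpendicular to FM, so FM runs at -34.100°; with |FM| = 15.2, M = (20.713, 7.8220). ∠FMS = 48.5° gives MS at 97.400° from the x-axis; with |MS| = 20.2, S = (18.111, 27.854). ∠MSV = 108.0° gives SV at 169.40° from the x-axis; with |SV| = 13.4, V = (4.9396, 30.319). Then |HV| = |V − H| = 10.477.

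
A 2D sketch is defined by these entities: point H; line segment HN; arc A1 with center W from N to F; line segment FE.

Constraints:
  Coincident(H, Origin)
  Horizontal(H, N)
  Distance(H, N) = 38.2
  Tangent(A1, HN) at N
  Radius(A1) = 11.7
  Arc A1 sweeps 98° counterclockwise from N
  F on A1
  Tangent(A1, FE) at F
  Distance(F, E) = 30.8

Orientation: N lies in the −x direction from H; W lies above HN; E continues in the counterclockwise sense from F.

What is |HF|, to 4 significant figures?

29.76

Tangency of A1 to HN means the radius WN is perpendicular to HN, so W = N + (0, 11.7) = (-38.20, 11.70). On A1, N sits at bearing -90° from W; a 98° counterclockwise sweep puts F at bearing 8°, so F = W + 11.7·(cos 8°, sin 8°) = (-26.61, 13.33). Then |HF| = |F − H| = 29.76.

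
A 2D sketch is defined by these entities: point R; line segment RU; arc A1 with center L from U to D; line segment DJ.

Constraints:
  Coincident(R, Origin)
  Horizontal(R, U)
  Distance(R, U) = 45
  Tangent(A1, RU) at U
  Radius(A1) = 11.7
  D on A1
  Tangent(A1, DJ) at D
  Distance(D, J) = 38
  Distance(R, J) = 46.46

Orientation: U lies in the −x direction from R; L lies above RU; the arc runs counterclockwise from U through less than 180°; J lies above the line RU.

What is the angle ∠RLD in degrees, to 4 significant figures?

8.258°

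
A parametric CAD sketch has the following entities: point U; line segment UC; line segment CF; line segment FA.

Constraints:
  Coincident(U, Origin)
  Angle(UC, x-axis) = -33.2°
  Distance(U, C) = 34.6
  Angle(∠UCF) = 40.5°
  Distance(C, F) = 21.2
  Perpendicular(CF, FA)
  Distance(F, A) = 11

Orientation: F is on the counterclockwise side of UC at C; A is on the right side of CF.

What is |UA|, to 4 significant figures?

33.86

U is at the origin; UC runs at -33.2° with length 34.6, so C = 34.6·(cos -33.2°, sin -33.2°) = (28.95, -18.95). ∠UCF = 40.5°, so CF runs at -33.2° + (180° − 40.5°) = 106.3° from the x-axis; with |CF| = 21.2, F = C + 21.2·(cos 106.3°, sin 106.3°) = (23.00, 1.402). CF ⟂ FA; with |FA| = 11.0 on the right of CF, A = F + 11.0·(0.9598, 0.2807) = (33.56, 4.490). Then |UA| = |A − U| = 33.86.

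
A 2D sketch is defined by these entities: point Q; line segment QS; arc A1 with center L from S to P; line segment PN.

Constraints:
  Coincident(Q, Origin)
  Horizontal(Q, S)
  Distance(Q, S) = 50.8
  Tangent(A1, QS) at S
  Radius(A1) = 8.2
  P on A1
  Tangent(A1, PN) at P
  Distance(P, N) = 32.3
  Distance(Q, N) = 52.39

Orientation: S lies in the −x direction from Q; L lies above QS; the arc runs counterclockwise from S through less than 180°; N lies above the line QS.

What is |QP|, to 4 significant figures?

43.27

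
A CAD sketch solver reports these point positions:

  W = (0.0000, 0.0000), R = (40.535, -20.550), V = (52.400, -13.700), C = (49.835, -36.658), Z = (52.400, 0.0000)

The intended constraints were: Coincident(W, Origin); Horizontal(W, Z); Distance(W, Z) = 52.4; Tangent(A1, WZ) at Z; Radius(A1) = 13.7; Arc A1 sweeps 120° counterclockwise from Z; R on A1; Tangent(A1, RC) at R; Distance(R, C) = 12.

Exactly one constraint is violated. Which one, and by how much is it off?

Distance(R, C) = 12 — off by 6.60.

W = (0.00, 0.00) ✓; W.y = 0.00, Z.y = 0.00 ✓; |WZ| = 52.40 ✓; ∠(VZ, ZW) = 90.00° ✓; |VZ| = 13.70 ✓; bearing(V→R) − bearing(V→Z) = 120.0° ✓; |VR| = 13.70 ✓; ∠(VR, RC) = 90.00° ✓; |RC| = 18.60 ✗.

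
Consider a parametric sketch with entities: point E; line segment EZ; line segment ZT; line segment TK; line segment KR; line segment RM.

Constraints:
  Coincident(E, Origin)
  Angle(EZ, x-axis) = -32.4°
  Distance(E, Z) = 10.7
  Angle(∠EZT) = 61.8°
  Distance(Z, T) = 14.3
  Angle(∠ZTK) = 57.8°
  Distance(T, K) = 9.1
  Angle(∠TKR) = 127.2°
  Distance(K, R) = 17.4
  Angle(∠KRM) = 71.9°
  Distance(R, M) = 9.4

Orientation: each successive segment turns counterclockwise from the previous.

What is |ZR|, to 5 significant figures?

12.128

E is at the origin; EZ runs at -32.4° with length 10.7, so Z = (9.0343, -5.7333). ∠EZT = 61.8° gives ZT at 85.800° from the x-axis; with |ZT| = 14.3, T = (10.082, 8.5283). ∠ZTK = 57.8° gives TK at -152.00° from the x-axis; with |TK| = 9.1, K = (2.0468, 4.2561). ∠TKR = 127.2° gives KR at -99.200° from the x-axis; with |KR| = 17.4, R = (-0.73514, -12.920). Then |ZR| = |R − Z| = 12.128.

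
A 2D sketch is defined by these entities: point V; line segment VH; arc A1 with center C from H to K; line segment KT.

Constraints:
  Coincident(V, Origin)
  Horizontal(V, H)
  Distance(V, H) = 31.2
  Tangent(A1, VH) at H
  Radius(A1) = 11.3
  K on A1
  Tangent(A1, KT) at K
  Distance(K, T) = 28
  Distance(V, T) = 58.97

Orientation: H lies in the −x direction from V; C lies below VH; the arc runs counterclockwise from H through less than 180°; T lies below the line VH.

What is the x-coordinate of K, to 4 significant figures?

-42.46

V is at the origin; VH is horizontal with |VH| = 31.2 and H on the −x side, so H = (-31.20, 0.000). Tangency of A1 to VH means the radius CH is perpendicular to VH, so C = H + (0, -11.3) = (-31.20, -11.30). Since CK ⟂ KT (tangency), |CT| = √(11.3² + 28.0²) = 30.19 regardless of where K sits on A1. So T lies on both circle(V, 58.97) and circle(C, 30.19); the below-VH intersection is T = (-44.93, -38.19). K is the foot of the tangent from T: K = (-42.46, -10.30).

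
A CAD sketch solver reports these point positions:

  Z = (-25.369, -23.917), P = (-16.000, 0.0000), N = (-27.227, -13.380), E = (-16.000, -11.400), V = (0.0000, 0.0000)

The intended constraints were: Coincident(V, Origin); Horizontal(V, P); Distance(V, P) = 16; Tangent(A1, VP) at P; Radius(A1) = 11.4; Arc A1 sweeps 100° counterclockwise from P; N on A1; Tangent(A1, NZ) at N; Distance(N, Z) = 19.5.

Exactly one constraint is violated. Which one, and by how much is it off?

Distance(N, Z) = 19.5 — off by 8.80.

V = (0.00, 0.00) ✓; V.y = 0.00, P.y = 0.00 ✓; |VP| = 16.00 ✓; ∠(EP, PV) = 90.00° ✓; |EP| = 11.40 ✓; bearing(E→N) − bearing(E→P) = 100.0° ✓; |EN| = 11.40 ✓; ∠(EN, NZ) = 90.00° ✓; |NZ| = 10.70 ✗.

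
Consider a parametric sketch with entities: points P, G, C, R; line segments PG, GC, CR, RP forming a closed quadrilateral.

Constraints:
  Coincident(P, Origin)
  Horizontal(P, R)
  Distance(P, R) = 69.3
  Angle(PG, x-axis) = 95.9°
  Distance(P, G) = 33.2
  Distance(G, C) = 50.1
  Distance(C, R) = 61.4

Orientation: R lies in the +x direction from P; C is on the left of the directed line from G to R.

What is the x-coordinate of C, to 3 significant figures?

41.7

Checks: P = (0.00, 0.00) ✓; |GC| = 50.10 ✓; |CR| = 61.40 ✓.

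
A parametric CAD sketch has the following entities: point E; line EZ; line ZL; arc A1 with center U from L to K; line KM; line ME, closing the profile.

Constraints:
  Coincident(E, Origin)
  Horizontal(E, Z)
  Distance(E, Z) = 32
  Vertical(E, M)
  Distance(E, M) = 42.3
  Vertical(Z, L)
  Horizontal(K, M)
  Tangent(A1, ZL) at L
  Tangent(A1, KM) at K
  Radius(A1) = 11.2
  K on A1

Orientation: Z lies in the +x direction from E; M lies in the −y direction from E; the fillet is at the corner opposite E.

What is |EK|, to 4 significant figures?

47.14

E is at the origin; EZ is horizontal with |EZ| = 32.0 and Z on the +x side, so Z = (32.00, 0.000). EM is vertical with |EM| = 42.3 and M on the −y side, so M = (0.000, -42.30). The virtual corner opposite E is at (32.00, -42.30). The tangent condition forces UL to be normal to ZL and since A1 is tangent to KM there, UK ⟂ KM, with radius 11.2, so the center U sits 11.2 in from both sides at U = (20.80, -31.10). That places the tangent points at L = (32.00, -31.10) on ZL and K = (20.80, -42.30) on KM. Then |EK| = |K − E| = 47.14.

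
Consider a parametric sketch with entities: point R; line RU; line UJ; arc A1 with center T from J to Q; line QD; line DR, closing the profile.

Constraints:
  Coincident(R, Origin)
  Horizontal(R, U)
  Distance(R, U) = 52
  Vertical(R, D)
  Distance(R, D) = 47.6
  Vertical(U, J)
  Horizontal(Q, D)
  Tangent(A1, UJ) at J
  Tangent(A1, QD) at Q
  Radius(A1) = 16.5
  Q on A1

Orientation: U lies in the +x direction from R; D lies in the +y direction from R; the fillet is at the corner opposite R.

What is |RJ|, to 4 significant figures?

60.59

The virtual corner opposite R is at (52.00, 47.60). A1 meets UJ tangentially, so TJ is at right angles to UJ and since A1 is tangent to QD there, TQ ⟂ QD, with radius 16.5, so the center T sits 16.5 in from both sides at T = (35.50, 31.10). That places the tangent points at J = (52.00, 31.10) on UJ and Q = (35.50, 47.60) on QD. Then |RJ| = |J − R| = 60.59.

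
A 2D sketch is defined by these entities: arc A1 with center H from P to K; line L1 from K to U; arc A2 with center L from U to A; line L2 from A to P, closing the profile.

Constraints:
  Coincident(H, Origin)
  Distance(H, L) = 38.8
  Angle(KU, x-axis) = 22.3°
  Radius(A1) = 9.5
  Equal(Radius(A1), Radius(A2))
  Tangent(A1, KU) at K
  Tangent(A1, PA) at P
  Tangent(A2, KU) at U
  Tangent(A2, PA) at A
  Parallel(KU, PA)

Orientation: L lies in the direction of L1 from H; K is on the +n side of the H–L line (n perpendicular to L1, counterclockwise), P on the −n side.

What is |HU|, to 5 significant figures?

39.946

The slot axis is L1's direction at 22.3°, so u = (cos 22.3°, sin 22.3°) = (0.92521, 0.37946) and n = (−sin 22.3°, cos 22.3°) = (-0.37946, 0.92521). H is at the origin and L lies 38.8 along u from H, so L = 38.8·u = (35.898, 14.723). Tangency of A1 to both parallel lines with radius 9.5 puts K and P at H ± 9.5·n: K = (-3.6048, 8.7895), P = (3.6048, -8.7895). Equal radii place U and A the same way about L: U = L + 9.5·n = (32.293, 23.512), A = L − 9.5·n = (39.503, 5.9334). Then |HU| = |U − H| = 39.946.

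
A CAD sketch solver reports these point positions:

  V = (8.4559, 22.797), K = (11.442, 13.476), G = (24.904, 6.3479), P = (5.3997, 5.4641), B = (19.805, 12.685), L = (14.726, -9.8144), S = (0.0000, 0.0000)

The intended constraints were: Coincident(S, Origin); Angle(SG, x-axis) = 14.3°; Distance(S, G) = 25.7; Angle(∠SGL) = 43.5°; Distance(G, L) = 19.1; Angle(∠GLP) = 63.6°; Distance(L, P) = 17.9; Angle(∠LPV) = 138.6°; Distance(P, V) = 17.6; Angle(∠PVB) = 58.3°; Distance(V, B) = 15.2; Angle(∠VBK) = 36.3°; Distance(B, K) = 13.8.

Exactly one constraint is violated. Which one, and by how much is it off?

Distance(B, K) = 13.8 — off by 5.40.

S = (0.00, 0.00) ✓; SG at 14.30° ✓; |SG| = 25.70 ✓; ∠SGL = 43.50° ✓; |GL| = 19.10 ✓; ∠GLP = 63.60° ✓; |LP| = 17.90 ✓; ∠LPV = 138.6° ✓; |PV| = 17.60 ✓; ∠PVB = 58.30° ✓; |VB| = 15.20 ✓; ∠VBK = 36.30° ✓; |BK| = 8.400 ✗.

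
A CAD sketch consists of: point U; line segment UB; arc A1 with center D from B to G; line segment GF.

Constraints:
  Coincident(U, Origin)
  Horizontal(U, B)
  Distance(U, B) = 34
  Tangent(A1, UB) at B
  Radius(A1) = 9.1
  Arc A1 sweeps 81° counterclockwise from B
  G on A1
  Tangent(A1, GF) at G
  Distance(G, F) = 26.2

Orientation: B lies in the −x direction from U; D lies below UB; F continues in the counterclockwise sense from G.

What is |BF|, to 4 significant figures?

36.02

On A1, B sits at bearing 90° from D; an 81° counterclockwise sweep puts G at bearing 171°, so G = D + 9.1·(cos 171°, sin 171°) = (-42.99, -7.676). A1 meets GF tangentially, so DG is at right angles to GF, so GF runs along (−sin 171°, cos 171°); with |GF| = 26.2, F = (-47.09, -33.55). Then |BF| = |F − B| = 36.02.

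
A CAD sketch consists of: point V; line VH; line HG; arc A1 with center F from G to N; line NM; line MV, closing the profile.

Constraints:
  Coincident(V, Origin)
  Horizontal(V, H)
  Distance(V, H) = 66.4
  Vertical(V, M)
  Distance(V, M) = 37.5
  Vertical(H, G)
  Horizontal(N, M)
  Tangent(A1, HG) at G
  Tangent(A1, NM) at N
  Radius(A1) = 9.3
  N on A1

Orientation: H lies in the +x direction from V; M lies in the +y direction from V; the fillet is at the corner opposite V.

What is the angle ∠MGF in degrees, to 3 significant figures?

7.97°

V is at the origin; VH is horizontal with |VH| = 66.4 and H on the +x side, so H = (66.4, 0.00). V and M share the same x with |VM| = 37.5 and M on the +y side, so M = (0.00, 37.5). The virtual corner opposite V is at (66.4, 37.5). Since A1 is tangent to HG there, FG ⟂ HG and A1 meets NM tangentially, so FN is at right angles to NM, with radius 9.3, so the center F sits 9.3 in from both sides at F = (57.1, 28.2). That places the tangent points at G = (66.4, 28.2) on HG and N = (57.1, 37.5) on NM. Then cos ∠MGF = GM·GF / (|GM||GF|), giving 7.97°.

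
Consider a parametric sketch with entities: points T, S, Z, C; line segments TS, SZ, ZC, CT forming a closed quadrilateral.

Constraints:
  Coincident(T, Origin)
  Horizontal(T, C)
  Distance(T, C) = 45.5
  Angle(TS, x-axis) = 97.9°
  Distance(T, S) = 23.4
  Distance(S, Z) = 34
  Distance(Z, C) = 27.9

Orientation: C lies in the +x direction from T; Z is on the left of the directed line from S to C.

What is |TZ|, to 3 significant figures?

38.8

Checks: |SZ| = 34.00 ✓; |ZC| = 27.90 ✓.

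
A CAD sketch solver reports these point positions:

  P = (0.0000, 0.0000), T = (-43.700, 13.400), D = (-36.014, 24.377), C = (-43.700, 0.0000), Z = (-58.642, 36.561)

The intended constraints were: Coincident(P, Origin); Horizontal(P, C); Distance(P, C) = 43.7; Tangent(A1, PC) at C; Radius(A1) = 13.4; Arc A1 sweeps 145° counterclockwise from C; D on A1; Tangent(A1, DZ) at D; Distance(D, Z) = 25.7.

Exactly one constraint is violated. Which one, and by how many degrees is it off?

Tangent(A1, DZ) at D — off by 6.70°.

P = (0.00, 0.00) ✓; P.y = 0.00, C.y = 0.00 ✓; |PC| = 43.70 ✓; ∠(TC, CP) = 90.00° ✓; |TC| = 13.40 ✓; bearing(T→D) − bearing(T→C) = 145.0° ✓; |TD| = 13.40 ✓; ∠(TD, DZ) = 83.30° ✗; |DZ| = 25.70 ✓.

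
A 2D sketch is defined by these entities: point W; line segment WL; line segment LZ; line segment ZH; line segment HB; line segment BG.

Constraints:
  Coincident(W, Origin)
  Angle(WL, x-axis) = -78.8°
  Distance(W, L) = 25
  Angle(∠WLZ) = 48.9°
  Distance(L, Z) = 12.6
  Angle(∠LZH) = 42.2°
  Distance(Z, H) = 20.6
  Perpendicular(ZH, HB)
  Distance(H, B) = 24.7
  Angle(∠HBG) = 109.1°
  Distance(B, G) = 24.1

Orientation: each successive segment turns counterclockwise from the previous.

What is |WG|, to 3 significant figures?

50.6

W is at the origin; WL runs at -78.8° with length 25.0, so L = (4.86, -24.5). ∠WLZ = 48.9° gives LZ at 52.3° from the x-axis; with |LZ| = 12.6, Z = (12.6, -14.6). ∠LZH = 42.2° gives ZH at -170° from the x-axis; with |ZH| = 20.6, H = (-7.72, -18.2). ZH ⟂ HB, so HB runs at -79.9°; with |HB| = 24.7, B = (-3.39, -42.5). ∠HBG = 109.1° gives BG at -9.00° from the x-axis; with |BG| = 24.1, G = (20.4, -46.3). Then |WG| = |G − W| = 50.6.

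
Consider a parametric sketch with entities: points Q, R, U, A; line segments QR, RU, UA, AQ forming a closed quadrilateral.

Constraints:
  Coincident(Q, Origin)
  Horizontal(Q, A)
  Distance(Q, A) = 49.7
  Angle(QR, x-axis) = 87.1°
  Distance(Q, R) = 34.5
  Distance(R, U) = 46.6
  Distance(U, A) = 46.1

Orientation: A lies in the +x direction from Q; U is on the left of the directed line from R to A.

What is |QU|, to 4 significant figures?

65.70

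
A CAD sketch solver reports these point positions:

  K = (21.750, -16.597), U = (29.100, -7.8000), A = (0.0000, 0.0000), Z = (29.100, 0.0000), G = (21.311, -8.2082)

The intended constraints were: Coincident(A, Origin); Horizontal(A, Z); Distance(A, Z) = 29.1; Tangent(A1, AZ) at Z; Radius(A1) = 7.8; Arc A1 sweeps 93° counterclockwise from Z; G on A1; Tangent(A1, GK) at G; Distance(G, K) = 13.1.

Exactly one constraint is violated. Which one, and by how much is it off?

Distance(G, K) = 13.1 — off by 4.70.

A = (0.00, 0.00) ✓; A.y = 0.00, Z.y = 0.00 ✓; |AZ| = 29.10 ✓; ∠(UZ, ZA) = 90.00° ✓; |UZ| = 7.800 ✓; bearing(U→G) − bearing(U→Z) = 93.00° ✓; |UG| = 7.800 ✓; ∠(UG, GK) = 90.00° ✓; |GK| = 8.400 ✗.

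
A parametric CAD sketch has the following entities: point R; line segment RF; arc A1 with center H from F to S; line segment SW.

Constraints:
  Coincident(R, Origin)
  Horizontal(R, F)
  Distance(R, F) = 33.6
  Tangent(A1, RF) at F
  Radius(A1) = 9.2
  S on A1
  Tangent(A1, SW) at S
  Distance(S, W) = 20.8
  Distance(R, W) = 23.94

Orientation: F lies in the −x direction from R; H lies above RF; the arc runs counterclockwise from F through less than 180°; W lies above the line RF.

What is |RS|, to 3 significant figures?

26.6

Checks: |HS| = 9.200 ✓; ∠(HS, SW) = 90.00° ✓; |SW| = 20.80 ✓; |RW| = 23.94 ✓.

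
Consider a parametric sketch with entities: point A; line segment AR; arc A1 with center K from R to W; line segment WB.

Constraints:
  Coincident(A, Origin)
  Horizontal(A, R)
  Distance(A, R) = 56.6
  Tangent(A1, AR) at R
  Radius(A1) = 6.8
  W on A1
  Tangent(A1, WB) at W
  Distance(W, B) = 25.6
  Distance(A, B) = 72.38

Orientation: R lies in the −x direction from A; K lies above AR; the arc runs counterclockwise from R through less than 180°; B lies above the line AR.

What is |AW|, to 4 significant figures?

51.99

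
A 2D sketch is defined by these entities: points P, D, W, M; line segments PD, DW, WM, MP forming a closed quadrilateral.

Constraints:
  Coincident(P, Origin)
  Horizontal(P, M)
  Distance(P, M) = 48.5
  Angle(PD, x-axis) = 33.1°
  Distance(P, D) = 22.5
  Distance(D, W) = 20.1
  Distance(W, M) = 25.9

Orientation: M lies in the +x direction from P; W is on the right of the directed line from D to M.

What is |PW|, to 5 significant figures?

24.714

P is at the origin; PM is horizontal with |PM| = 48.5 and M in +x, so M = (48.5, 0). PD runs at 33.1° with |PD| = 22.5, so D = (18.849, 12.287). W is determined by |DW| = 20.1 and |WM| = 25.9 together: it lies at the intersection of circle(D, 20.1) and circle(M, 25.9). With |DM| = 32.096, the foot of the radical line on DM is 11.892 from D and the perpendicular offset is √(20.1² − 11.892²) = 16.205. Taking the right-of-DM solution: W = (23.631, -7.2355).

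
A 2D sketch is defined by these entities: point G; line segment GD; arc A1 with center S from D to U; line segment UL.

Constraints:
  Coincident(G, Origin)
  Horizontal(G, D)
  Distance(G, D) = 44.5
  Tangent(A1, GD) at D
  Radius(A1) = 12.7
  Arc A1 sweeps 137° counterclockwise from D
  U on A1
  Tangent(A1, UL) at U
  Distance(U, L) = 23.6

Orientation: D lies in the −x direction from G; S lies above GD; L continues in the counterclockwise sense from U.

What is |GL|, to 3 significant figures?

65.3

On A1, D sits at bearing -90° from S; a 137° counterclockwise sweep puts U at bearing 47°, so U = S + 12.7·(cos 47°, sin 47°) = (-35.8, 22.0). The tangent condition forces SU to be normal to UL, so UL runs along (−sin 47°, cos 47°); with |UL| = 23.6, L = (-53.1, 38.1). Then |GL| = |L − G| = 65.3.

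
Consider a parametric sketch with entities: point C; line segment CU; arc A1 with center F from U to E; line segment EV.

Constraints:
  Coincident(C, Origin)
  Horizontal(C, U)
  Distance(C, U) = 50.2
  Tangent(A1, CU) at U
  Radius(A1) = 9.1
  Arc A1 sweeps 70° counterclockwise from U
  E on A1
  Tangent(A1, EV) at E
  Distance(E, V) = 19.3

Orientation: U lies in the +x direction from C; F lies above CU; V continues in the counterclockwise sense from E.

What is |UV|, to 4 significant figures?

28.49

On A1, U sits at bearing -90° from F; a 70° counterclockwise sweep puts E at bearing -20°, so E = F + 9.1·(cos -20°, sin -20°) = (58.75, 5.988). The tangent condition forces FE to be normal to EV, so EV runs along (−sin -20°, cos -20°); with |EV| = 19.3, V = (65.35, 24.12). Then |UV| = |V − U| = 28.49.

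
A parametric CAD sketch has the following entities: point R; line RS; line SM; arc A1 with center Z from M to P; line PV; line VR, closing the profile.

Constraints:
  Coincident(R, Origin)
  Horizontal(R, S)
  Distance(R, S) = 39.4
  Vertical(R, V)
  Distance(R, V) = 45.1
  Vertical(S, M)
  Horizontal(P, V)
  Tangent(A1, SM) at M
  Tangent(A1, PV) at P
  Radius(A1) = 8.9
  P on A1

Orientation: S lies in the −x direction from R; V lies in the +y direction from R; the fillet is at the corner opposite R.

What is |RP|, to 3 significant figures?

54.4

The virtual corner opposite R is at (-39.4, 45.1). The tangent condition forces ZM to be normal to SM and the tangent condition forces ZP to be normal to PV, with radius 8.9, so the center Z sits 8.9 in from both sides at Z = (-30.5, 36.2). That places the tangent points at M = (-39.4, 36.2) on SM and P = (-30.5, 45.1) on PV. Then |RP| = |P − R| = 54.4.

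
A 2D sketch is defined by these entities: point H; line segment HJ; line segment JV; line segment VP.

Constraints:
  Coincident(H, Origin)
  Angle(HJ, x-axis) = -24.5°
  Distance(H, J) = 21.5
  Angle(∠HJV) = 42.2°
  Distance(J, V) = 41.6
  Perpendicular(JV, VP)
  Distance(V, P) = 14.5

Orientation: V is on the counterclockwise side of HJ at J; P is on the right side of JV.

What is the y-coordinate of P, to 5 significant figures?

35.027

∠HJV = 42.2°, so JV runs at -24.5° + (180° − 42.2°) = 113.30° from the x-axis; with |JV| = 41.6, V = J + 41.6·(cos 113.30°, sin 113.30°) = (3.1095, 29.291). The perpendicularity gives VP at right angles to JV; with |VP| = 14.5 on the right of JV, P = V + 14.5·(0.91845, 0.39555) = (16.427, 35.027). So P.y = 35.027.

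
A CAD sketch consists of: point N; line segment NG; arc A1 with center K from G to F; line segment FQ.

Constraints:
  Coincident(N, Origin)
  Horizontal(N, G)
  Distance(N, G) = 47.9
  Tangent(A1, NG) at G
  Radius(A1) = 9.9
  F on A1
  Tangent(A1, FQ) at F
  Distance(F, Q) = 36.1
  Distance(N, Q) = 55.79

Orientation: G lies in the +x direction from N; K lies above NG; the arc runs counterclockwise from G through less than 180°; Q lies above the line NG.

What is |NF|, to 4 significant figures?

57.97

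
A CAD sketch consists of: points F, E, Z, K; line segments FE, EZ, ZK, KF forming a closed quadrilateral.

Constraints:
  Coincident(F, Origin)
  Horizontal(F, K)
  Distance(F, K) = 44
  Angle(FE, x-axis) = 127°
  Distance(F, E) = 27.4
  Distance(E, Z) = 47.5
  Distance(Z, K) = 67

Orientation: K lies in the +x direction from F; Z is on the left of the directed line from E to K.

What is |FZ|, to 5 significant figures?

60.650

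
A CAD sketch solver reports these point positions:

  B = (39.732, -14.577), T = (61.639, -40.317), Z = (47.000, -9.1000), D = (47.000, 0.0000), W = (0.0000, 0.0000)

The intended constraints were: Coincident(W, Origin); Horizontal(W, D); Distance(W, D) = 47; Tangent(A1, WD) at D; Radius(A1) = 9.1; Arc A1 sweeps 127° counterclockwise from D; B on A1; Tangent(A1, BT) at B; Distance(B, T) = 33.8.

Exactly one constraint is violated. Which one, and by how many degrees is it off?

Tangent(A1, BT) at B — off by 3.40°.

W = (0.00, 0.00) ✓; W.y = 0.00, D.y = 0.00 ✓; |WD| = 47.00 ✓; ∠(ZD, DW) = 90.00° ✓; |ZD| = 9.100 ✓; bearing(Z→B) − bearing(Z→D) = 127.0° ✓; |ZB| = 9.101 ✓; ∠(ZB, BT) = 86.60° ✗; |BT| = 33.80 ✓.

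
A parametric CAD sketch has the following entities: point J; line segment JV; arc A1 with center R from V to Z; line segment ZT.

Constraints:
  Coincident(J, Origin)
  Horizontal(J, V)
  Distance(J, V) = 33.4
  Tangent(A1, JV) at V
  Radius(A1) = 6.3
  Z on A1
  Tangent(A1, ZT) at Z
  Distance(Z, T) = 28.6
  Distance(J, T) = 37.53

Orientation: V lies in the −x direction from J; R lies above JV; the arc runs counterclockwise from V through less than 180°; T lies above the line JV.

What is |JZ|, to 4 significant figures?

27.72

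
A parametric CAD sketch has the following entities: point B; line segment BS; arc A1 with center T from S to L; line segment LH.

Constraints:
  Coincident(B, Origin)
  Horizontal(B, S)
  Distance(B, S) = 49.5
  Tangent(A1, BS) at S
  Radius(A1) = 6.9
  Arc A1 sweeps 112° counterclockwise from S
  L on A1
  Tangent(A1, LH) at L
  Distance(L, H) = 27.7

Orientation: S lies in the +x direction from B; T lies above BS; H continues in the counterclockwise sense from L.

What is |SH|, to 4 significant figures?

35.39

B is at the origin; BS is horizontal with |BS| = 49.5 and S on the +x side, so S = (49.50, 0.000). A1 meets BS tangentially, so TS is at right angles to BS, so T = S + (0, 6.9) = (49.50, 6.900). On A1, S sits at bearing -90° from T; a 112° counterclockwise sweep puts L at bearing 22°, so L = T + 6.9·(cos 22°, sin 22°) = (55.90, 9.485). Since A1 is tangent to LH there, TL ⟂ LH, so LH runs along (−sin 22°, cos 22°); with |LH| = 27.7, H = (45.52, 35.17). Then |SH| = |H − S| = 35.39.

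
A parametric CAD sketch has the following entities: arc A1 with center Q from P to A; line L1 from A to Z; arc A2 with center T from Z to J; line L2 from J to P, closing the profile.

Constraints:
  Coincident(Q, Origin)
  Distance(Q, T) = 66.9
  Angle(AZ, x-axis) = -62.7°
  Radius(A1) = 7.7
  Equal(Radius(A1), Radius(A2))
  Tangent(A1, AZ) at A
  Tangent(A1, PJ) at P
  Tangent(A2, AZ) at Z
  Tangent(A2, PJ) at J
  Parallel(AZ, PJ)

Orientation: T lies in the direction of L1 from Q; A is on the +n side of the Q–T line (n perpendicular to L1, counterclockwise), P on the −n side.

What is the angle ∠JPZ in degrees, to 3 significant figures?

13.0°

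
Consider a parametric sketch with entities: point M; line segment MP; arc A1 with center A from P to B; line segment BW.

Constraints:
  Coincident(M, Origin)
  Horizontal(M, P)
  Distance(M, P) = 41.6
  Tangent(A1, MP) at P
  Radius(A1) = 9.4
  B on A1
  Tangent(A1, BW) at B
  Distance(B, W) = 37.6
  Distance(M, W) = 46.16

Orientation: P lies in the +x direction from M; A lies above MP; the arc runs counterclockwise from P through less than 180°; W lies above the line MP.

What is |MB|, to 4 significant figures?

50.63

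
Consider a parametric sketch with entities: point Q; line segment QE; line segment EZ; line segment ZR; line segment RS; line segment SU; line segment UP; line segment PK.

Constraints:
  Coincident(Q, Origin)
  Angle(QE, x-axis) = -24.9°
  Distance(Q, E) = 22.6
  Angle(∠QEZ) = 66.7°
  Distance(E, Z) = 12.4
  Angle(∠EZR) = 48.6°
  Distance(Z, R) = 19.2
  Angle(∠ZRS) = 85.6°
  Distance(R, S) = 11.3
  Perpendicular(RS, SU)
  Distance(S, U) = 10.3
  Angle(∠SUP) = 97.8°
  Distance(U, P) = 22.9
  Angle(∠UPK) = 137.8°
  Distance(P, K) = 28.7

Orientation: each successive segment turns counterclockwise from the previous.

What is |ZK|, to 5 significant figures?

42.628

∠SUP = 97.8° gives UP at 126.40° from the x-axis; with |UP| = 22.9, P = (7.7672, 8.1014). ∠UPK = 137.8° gives PK at 168.60° from the x-axis; with |PK| = 28.7, K = (-20.367, 13.774). Then |ZK| = |K − Z| = 42.628.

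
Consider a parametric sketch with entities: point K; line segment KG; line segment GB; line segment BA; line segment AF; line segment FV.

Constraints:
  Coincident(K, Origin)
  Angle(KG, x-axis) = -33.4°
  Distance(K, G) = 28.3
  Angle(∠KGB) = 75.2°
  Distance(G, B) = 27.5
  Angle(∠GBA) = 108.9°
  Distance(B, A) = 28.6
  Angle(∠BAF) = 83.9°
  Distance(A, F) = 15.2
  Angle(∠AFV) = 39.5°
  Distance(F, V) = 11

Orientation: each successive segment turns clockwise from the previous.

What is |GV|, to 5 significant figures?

35.969

∠BAF = 83.9° gives AF at 54.600° from the x-axis; with |AF| = 15.2, F = (-13.011, -7.5220). ∠AFV = 39.5° gives FV at -85.900° from the x-axis; with |FV| = 11.0, V = (-12.224, -18.494). Then |GV| = |V − G| = 35.969.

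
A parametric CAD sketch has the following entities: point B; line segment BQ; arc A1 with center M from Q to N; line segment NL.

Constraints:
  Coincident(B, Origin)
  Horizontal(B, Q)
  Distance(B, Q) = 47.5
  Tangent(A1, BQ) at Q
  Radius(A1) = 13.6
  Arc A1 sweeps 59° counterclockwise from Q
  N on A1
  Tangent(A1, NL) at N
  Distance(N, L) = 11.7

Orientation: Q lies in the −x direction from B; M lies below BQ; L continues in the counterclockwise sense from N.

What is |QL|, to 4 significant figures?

24.27

On A1, Q sits at bearing 90° from M; a 59° counterclockwise sweep puts N at bearing 149°, so N = M + 13.6·(cos 149°, sin 149°) = (-59.16, -6.595). Tangency of A1 to NL means the radius MN is perpendicular to NL, so NL runs along (−sin 149°, cos 149°); with |NL| = 11.7, L = (-65.18, -16.62). Then |QL| = |L − Q| = 24.27.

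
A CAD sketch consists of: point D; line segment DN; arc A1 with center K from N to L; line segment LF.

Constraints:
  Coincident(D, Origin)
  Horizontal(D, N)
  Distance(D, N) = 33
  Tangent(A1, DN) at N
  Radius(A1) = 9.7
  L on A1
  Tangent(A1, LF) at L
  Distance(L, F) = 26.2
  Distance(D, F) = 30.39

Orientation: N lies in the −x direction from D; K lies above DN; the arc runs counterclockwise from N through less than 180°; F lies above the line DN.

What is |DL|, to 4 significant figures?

25.01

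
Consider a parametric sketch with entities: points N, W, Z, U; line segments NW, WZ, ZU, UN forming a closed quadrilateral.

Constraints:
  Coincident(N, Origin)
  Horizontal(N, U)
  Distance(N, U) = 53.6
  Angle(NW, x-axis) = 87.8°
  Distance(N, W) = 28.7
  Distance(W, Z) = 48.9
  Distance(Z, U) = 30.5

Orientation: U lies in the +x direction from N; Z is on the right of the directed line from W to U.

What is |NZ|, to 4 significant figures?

29.35

Checks: |WZ| = 48.90 ✓; |ZU| = 30.50 ✓.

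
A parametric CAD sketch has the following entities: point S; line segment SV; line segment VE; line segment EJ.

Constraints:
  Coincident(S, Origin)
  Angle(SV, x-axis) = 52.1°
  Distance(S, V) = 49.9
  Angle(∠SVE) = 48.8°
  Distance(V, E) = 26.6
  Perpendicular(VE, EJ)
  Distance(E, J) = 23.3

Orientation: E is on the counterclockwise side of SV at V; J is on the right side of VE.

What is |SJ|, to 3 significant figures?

61.2

∠SVE = 48.8°, so VE runs at 52.1° + (180° − 48.8°) = 183° from the x-axis; with |VE| = 26.6, E = V + 26.6·(cos 183°, sin 183°) = (4.10, 37.8). VE ⟂ EJ; with |EJ| = 23.3 on the right of VE, J = E + 23.3·(-0.0576, 0.998) = (2.76, 61.1). Then |SJ| = |J − S| = 61.2.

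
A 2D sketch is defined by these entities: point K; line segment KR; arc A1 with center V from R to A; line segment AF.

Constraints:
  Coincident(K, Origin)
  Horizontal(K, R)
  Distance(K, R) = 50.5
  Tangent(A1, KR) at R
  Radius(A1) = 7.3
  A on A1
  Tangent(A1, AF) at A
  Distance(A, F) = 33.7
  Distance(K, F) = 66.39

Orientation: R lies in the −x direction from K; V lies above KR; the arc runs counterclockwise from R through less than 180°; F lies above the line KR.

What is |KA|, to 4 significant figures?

44.36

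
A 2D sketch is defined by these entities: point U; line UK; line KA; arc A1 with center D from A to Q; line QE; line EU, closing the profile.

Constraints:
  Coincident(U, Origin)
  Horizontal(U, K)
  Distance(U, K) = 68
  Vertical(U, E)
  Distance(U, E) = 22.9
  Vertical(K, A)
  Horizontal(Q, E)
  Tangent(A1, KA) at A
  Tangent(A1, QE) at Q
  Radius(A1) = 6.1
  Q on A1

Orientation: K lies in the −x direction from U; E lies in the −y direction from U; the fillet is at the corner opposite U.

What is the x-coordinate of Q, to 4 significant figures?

-61.90

U is at the origin; UK is horizontal with |UK| = 68.0 and K on the −x side, so K = (-68.00, 0.000). UE is vertical with |UE| = 22.9 and E on the −y side, so E = (0.000, -22.90). The virtual corner opposite U is at (-68.00, -22.90). Tangency of A1 to KA means the radius DA is perpendicular to KA and A1 meets QE tangentially, so DQ is at right angles to QE, with radius 6.1, so the center D sits 6.1 in from both sides at D = (-61.90, -16.80). That places the tangent points at A = (-68.00, -16.80) on KA and Q = (-61.90, -22.90) on QE. So Q.x = -61.90.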